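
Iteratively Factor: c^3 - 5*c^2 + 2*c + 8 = (c - 2)*(c^2 - 3*c - 4) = (c - 4)*(c - 2)*(c + 1)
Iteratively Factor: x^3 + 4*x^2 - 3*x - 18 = (x + 3)*(x^2 + x - 6) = (x - 2)*(x + 3)*(x + 3)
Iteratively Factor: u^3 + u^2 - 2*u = (u + 2)*(u^2 - u) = u*(u + 2)*(u - 1)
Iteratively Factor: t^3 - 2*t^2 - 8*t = (t)*(t^2 - 2*t - 8) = t*(t - 4)*(t + 2)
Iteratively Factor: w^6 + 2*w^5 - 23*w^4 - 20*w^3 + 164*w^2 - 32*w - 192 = (w + 4)*(w^5 - 2*w^4 - 15*w^3 + 40*w^2 + 4*w - 48) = (w - 3)*(w + 4)*(w^4 + w^3 - 12*w^2 + 4*w + 16) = (w - 3)*(w - 2)*(w + 4)*(w^3 + 3*w^2 - 6*w - 8) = (w - 3)*(w - 2)*(w + 1)*(w + 4)*(w^2 + 2*w - 8) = (w - 3)*(w - 2)*(w + 1)*(w + 4)^2*(w - 2)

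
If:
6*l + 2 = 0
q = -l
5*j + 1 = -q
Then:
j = -4/15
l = -1/3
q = 1/3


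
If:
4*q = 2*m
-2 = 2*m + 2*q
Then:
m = -2/3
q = -1/3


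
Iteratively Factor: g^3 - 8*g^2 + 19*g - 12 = (g - 1)*(g^2 - 7*g + 12) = (g - 4)*(g - 1)*(g - 3)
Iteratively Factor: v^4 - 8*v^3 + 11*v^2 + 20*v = (v)*(v^3 - 8*v^2 + 11*v + 20) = v*(v + 1)*(v^2 - 9*v + 20) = v*(v - 4)*(v + 1)*(v - 5)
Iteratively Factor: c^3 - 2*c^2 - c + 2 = (c - 2)*(c^2 - 1) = (c - 2)*(c + 1)*(c - 1)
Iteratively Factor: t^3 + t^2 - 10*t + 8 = (t - 2)*(t^2 + 3*t - 4) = (t - 2)*(t + 4)*(t - 1)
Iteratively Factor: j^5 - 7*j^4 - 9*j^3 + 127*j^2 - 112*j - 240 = (j + 4)*(j^4 - 11*j^3 + 35*j^2 - 13*j - 60) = (j + 1)*(j + 4)*(j^3 - 12*j^2 + 47*j - 60) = (j - 5)*(j + 1)*(j + 4)*(j^2 - 7*j + 12) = (j - 5)*(j - 4)*(j + 1)*(j + 4)*(j - 3)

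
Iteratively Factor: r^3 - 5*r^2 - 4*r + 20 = (r - 5)*(r^2 - 4) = (r - 5)*(r - 2)*(r + 2)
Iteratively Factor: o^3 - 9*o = (o - 3)*(o^2 + 3*o) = o*(o - 3)*(o + 3)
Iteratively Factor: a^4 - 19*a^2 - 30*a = (a + 2)*(a^3 - 2*a^2 - 15*a) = a*(a + 2)*(a^2 - 2*a - 15) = a*(a + 2)*(a + 3)*(a - 5)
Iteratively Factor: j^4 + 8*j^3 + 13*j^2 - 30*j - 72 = (j + 4)*(j^3 + 4*j^2 - 3*j - 18) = (j + 3)*(j + 4)*(j^2 + j - 6) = (j - 2)*(j + 3)*(j + 4)*(j + 3)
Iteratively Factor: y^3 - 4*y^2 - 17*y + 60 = (y - 5)*(y^2 + y - 12) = (y - 5)*(y + 4)*(y - 3)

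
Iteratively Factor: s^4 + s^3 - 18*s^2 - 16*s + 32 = (s + 4)*(s^3 - 3*s^2 - 6*s + 8) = (s - 4)*(s + 4)*(s^2 + s - 2) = (s - 4)*(s - 1)*(s + 4)*(s + 2)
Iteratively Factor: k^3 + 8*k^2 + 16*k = (k + 4)*(k^2 + 4*k) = (k + 4)^2*(k)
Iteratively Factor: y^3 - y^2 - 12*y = (y - 4)*(y^2 + 3*y) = y*(y - 4)*(y + 3)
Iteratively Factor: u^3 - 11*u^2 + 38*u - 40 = (u - 2)*(u^2 - 9*u + 20) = (u - 4)*(u - 2)*(u - 5)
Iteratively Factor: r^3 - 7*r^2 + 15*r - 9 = (r - 1)*(r^2 - 6*r + 9) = (r - 3)*(r - 1)*(r - 3)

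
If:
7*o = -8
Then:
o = -8/7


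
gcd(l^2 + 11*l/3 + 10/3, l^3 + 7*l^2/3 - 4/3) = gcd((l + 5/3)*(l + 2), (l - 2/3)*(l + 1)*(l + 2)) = l + 2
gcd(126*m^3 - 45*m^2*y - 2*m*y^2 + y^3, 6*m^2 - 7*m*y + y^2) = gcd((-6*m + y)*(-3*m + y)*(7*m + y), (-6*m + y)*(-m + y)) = -6*m + y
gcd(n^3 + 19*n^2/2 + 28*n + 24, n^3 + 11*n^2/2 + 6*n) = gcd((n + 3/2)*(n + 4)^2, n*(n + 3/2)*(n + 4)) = n^2 + 11*n/2 + 6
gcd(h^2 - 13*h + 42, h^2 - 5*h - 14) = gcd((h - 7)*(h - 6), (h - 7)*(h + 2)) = h - 7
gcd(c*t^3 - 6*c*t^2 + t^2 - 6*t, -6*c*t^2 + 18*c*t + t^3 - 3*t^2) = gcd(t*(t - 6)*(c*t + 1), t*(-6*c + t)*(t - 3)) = t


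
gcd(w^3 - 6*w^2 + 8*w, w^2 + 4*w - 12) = w - 2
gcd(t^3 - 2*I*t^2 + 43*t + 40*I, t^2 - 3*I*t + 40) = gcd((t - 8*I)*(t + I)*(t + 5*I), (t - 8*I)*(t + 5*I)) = t^2 - 3*I*t + 40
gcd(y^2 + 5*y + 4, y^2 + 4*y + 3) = y + 1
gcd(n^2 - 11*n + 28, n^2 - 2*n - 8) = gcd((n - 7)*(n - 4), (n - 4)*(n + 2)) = n - 4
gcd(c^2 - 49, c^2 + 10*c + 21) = c + 7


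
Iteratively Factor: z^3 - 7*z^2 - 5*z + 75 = (z + 3)*(z^2 - 10*z + 25) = (z - 5)*(z + 3)*(z - 5)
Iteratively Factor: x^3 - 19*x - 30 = (x - 5)*(x^2 + 5*x + 6) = (x - 5)*(x + 3)*(x + 2)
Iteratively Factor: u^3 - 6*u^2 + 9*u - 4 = (u - 1)*(u^2 - 5*u + 4) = (u - 4)*(u - 1)*(u - 1)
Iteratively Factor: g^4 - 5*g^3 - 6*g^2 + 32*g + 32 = (g + 1)*(g^3 - 6*g^2 + 32) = (g - 4)*(g + 1)*(g^2 - 2*g - 8) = (g - 4)*(g + 1)*(g + 2)*(g - 4)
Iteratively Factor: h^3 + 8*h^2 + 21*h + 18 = (h + 3)*(h^2 + 5*h + 6) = (h + 2)*(h + 3)*(h + 3)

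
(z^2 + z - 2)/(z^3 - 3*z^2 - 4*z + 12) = (z - 1)/(z^2 - 5*z + 6)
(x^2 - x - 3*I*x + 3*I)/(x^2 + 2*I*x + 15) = (x - 1)/(x + 5*I)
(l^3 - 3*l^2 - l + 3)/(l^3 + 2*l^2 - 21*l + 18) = (l + 1)/(l + 6)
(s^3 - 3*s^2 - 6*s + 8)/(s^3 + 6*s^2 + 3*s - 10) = (s - 4)/(s + 5)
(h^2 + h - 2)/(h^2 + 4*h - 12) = (h^2 + h - 2)/(h^2 + 4*h - 12)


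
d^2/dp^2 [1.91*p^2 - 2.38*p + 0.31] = 3.82000000000000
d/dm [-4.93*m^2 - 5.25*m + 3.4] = -9.86*m - 5.25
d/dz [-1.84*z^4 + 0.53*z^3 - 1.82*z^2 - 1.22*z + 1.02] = -7.36*z^3 + 1.59*z^2 - 3.64*z - 1.22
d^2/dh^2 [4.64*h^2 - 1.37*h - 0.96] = 9.28000000000000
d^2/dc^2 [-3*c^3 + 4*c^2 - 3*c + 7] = 8 - 18*c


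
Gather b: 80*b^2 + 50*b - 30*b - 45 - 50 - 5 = 80*b^2 + 20*b - 100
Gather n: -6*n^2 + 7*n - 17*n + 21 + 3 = -6*n^2 - 10*n + 24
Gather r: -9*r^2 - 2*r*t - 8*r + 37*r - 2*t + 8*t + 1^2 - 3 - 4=-9*r^2 + r*(29 - 2*t) + 6*t - 6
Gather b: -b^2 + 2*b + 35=-b^2 + 2*b + 35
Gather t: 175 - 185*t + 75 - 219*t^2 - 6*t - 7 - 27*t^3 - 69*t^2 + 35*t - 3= -27*t^3 - 288*t^2 - 156*t + 240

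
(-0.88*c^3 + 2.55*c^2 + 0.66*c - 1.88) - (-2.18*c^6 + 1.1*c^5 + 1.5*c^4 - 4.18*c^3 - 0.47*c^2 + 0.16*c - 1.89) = 2.18*c^6 - 1.1*c^5 - 1.5*c^4 + 3.3*c^3 + 3.02*c^2 + 0.5*c + 0.01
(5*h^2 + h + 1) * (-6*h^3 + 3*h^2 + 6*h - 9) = -30*h^5 + 9*h^4 + 27*h^3 - 36*h^2 - 3*h - 9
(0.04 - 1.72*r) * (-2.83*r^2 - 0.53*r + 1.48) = 4.8676*r^3 + 0.7984*r^2 - 2.5668*r + 0.0592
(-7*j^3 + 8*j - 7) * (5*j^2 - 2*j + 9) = -35*j^5 + 14*j^4 - 23*j^3 - 51*j^2 + 86*j - 63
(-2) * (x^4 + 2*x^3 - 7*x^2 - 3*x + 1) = -2*x^4 - 4*x^3 + 14*x^2 + 6*x - 2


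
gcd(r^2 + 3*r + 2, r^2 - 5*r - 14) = r + 2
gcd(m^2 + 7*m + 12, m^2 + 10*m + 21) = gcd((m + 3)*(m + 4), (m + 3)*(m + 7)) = m + 3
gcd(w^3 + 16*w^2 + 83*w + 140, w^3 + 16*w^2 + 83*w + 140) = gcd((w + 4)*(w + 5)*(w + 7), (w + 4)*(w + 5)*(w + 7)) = w^3 + 16*w^2 + 83*w + 140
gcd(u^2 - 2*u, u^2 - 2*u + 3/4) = 1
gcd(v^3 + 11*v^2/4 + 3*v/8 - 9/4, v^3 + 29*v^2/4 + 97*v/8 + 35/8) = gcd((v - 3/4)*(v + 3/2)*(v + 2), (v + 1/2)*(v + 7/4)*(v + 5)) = 1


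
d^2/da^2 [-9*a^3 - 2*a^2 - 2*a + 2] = -54*a - 4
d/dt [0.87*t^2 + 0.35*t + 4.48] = 1.74*t + 0.35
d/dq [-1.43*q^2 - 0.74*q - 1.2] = -2.86*q - 0.74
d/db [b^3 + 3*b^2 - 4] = 3*b*(b + 2)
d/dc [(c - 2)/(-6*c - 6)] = -1/(2*(c + 1)^2)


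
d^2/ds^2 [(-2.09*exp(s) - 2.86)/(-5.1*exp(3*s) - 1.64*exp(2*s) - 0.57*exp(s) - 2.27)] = (217.4436*exp(6*s) + 721.93968*exp(5*s) + 244.450184*exp(4*s) - 269.103758*exp(3*s) - 336.655308*exp(2*s) - 44.363869*exp(s) + 7.069007)*exp(s)/(132.651*exp(9*s) + 127.9692*exp(8*s) + 85.62798*exp(7*s) + 210.143924*exp(6*s) + 123.487866*exp(5*s) + 59.508024*exp(4*s) + 91.756539*exp(3*s) + 27.564837*exp(2*s) + 8.811459*exp(s) + 11.697083)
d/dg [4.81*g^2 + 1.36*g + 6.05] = 9.62*g + 1.36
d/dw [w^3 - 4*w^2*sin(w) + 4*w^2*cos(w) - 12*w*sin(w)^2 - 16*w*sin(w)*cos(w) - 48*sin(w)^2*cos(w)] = -4*sqrt(2)*w^2*sin(w + pi/4) + 3*w^2 - 12*w*sin(2*w) - 16*w*cos(2*w) + 8*sqrt(2)*w*cos(w + pi/4) + 12*sin(w) - 8*sin(2*w) - 36*sin(3*w) + 6*cos(2*w) - 6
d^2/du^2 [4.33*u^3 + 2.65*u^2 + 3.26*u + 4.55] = 25.98*u + 5.3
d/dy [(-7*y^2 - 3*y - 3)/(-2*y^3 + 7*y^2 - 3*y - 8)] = (-14*y^4 - 12*y^3 + 24*y^2 + 154*y + 15)/(4*y^6 - 28*y^5 + 61*y^4 - 10*y^3 - 103*y^2 + 48*y + 64)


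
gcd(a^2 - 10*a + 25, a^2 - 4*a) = 1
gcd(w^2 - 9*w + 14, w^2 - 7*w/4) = 1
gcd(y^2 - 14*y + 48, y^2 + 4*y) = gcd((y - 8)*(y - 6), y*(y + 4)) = 1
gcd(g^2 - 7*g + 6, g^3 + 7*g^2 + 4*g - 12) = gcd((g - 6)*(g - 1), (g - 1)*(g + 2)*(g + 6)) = g - 1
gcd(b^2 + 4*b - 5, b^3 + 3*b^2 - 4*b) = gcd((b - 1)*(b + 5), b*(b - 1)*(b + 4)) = b - 1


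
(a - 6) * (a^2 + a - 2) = a^3 - 5*a^2 - 8*a + 12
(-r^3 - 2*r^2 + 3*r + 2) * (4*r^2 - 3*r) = -4*r^5 - 5*r^4 + 18*r^3 - r^2 - 6*r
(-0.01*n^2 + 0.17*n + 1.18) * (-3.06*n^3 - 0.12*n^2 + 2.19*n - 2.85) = 0.0306*n^5 - 0.519*n^4 - 3.6531*n^3 + 0.2592*n^2 + 2.0997*n - 3.363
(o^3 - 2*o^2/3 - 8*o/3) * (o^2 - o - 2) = o^5 - 5*o^4/3 - 4*o^3 + 4*o^2 + 16*o/3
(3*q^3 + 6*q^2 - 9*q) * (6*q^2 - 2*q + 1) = 18*q^5 + 30*q^4 - 63*q^3 + 24*q^2 - 9*q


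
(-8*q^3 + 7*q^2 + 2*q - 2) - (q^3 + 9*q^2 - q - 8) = -9*q^3 - 2*q^2 + 3*q + 6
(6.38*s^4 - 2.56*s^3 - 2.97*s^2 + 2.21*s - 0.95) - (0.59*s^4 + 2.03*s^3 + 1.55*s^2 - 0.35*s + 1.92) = 5.79*s^4 - 4.59*s^3 - 4.52*s^2 + 2.56*s - 2.87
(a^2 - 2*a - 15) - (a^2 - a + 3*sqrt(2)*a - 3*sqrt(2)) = -3*sqrt(2)*a - a - 15 + 3*sqrt(2)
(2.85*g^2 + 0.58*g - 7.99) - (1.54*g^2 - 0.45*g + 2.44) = 1.31*g^2 + 1.03*g - 10.43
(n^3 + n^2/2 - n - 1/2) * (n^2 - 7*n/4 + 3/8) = n^5 - 5*n^4/4 - 3*n^3/2 + 23*n^2/16 + n/2 - 3/16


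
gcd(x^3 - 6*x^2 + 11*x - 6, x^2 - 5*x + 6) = x^2 - 5*x + 6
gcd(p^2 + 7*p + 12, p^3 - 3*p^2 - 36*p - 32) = p + 4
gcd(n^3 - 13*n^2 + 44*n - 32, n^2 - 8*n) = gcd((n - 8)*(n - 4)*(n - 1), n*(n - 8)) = n - 8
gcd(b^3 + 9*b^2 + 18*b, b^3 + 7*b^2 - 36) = b^2 + 9*b + 18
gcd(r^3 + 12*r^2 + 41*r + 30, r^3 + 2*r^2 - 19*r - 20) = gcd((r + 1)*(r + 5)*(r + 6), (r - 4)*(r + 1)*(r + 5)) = r^2 + 6*r + 5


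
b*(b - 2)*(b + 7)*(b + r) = b^4 + b^3*r + 5*b^3 + 5*b^2*r - 14*b^2 - 14*b*r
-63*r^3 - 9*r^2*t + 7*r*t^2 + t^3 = (-3*r + t)*(3*r + t)*(7*r + t)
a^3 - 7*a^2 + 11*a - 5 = (a - 5)*(a - 1)^2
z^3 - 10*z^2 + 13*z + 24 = (z - 8)*(z - 3)*(z + 1)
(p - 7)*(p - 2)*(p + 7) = p^3 - 2*p^2 - 49*p + 98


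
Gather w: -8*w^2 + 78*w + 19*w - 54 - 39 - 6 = -8*w^2 + 97*w - 99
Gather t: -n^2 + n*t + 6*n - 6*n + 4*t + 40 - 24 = -n^2 + t*(n + 4) + 16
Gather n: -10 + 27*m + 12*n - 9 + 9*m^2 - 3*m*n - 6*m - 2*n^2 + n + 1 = 9*m^2 + 21*m - 2*n^2 + n*(13 - 3*m) - 18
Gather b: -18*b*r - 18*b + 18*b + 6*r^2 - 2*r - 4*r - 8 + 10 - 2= -18*b*r + 6*r^2 - 6*r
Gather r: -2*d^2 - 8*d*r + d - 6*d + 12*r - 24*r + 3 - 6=-2*d^2 - 5*d + r*(-8*d - 12) - 3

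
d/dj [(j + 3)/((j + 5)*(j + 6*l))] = (-(j + 3)*(j + 5) - (j + 3)*(j + 6*l) + (j + 5)*(j + 6*l))/((j + 5)^2*(j + 6*l)^2)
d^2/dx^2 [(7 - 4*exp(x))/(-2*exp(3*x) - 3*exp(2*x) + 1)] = (64*exp(4*x) - 308*exp(3*x) + 126*exp(2*x) - 92*exp(x) + 4)*exp(x)/(8*exp(7*x) + 20*exp(6*x) + 6*exp(5*x) - 17*exp(4*x) - 8*exp(3*x) + 6*exp(2*x) + 2*exp(x) - 1)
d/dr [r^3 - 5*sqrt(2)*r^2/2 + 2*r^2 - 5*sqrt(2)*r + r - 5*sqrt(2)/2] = 3*r^2 - 5*sqrt(2)*r + 4*r - 5*sqrt(2) + 1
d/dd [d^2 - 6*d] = 2*d - 6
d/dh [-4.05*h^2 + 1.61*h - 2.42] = 1.61 - 8.1*h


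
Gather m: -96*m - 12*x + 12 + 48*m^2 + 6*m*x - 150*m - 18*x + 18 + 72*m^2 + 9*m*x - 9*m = 120*m^2 + m*(15*x - 255) - 30*x + 30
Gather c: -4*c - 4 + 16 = 12 - 4*c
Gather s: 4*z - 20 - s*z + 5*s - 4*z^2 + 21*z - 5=s*(5 - z) - 4*z^2 + 25*z - 25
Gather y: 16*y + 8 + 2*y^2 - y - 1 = 2*y^2 + 15*y + 7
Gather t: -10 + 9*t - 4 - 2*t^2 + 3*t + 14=-2*t^2 + 12*t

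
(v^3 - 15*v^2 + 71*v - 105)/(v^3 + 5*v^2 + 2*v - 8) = (v^3 - 15*v^2 + 71*v - 105)/(v^3 + 5*v^2 + 2*v - 8)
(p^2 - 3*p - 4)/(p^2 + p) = (p - 4)/p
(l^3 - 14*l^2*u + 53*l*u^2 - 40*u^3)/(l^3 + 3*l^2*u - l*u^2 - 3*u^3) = (l^2 - 13*l*u + 40*u^2)/(l^2 + 4*l*u + 3*u^2)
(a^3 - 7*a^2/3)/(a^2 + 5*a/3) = a*(3*a - 7)/(3*a + 5)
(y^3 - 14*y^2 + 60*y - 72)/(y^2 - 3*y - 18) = (y^2 - 8*y + 12)/(y + 3)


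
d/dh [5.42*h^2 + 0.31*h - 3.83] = 10.84*h + 0.31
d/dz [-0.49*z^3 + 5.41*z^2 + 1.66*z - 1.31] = -1.47*z^2 + 10.82*z + 1.66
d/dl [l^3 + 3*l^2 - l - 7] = 3*l^2 + 6*l - 1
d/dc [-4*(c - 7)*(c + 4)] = 12 - 8*c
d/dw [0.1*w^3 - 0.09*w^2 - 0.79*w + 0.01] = 0.3*w^2 - 0.18*w - 0.79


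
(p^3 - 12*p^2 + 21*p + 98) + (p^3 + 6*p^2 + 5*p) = 2*p^3 - 6*p^2 + 26*p + 98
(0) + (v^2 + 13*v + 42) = v^2 + 13*v + 42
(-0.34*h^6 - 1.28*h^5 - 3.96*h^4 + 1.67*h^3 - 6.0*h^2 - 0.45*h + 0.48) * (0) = 0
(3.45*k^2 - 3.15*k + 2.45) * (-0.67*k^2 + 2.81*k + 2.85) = -2.3115*k^4 + 11.805*k^3 - 0.660499999999999*k^2 - 2.093*k + 6.9825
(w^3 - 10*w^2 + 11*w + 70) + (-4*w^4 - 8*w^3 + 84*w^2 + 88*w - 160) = -4*w^4 - 7*w^3 + 74*w^2 + 99*w - 90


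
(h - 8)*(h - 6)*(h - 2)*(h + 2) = h^4 - 14*h^3 + 44*h^2 + 56*h - 192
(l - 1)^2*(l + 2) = l^3 - 3*l + 2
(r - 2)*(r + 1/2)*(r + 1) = r^3 - r^2/2 - 5*r/2 - 1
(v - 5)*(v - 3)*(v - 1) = v^3 - 9*v^2 + 23*v - 15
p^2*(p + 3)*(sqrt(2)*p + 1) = sqrt(2)*p^4 + p^3 + 3*sqrt(2)*p^3 + 3*p^2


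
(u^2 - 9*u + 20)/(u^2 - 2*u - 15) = (u - 4)/(u + 3)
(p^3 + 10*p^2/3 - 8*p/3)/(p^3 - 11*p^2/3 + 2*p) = (p + 4)/(p - 3)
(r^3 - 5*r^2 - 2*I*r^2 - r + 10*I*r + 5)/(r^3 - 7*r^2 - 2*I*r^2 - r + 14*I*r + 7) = (r - 5)/(r - 7)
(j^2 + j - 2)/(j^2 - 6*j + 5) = (j + 2)/(j - 5)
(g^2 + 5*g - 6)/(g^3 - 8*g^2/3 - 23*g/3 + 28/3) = 3*(g + 6)/(3*g^2 - 5*g - 28)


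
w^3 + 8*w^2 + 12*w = w*(w + 2)*(w + 6)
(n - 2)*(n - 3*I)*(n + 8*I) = n^3 - 2*n^2 + 5*I*n^2 + 24*n - 10*I*n - 48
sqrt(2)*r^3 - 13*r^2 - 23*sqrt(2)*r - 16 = (r - 8*sqrt(2))*(r + sqrt(2))*(sqrt(2)*r + 1)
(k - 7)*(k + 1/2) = k^2 - 13*k/2 - 7/2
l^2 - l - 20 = (l - 5)*(l + 4)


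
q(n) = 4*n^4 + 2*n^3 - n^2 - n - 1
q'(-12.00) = -26761.00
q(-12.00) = 79355.00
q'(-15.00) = -52621.00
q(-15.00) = 195539.00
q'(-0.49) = -0.46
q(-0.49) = -0.75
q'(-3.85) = -817.43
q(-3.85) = 752.72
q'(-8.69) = -10030.28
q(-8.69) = 21430.43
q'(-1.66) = -54.34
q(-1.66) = 19.13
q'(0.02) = -1.04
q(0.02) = -1.02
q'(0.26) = -0.83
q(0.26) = -1.27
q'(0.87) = 12.34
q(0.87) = 0.98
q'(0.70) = 6.03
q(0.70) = -0.54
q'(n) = 16*n^3 + 6*n^2 - 2*n - 1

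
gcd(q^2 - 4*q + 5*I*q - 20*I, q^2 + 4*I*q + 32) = 1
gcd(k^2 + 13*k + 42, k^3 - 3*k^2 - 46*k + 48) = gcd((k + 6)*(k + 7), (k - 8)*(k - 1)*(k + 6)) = k + 6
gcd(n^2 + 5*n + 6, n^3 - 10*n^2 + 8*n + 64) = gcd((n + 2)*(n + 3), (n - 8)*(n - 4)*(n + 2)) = n + 2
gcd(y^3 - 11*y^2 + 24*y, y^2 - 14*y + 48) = y - 8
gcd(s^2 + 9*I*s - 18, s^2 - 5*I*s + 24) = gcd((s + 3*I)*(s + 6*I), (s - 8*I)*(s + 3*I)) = s + 3*I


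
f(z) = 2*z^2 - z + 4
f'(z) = 4*z - 1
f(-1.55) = 10.36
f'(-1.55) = -7.20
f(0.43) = 3.94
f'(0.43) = 0.72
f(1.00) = 5.00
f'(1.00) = 3.00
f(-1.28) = 8.56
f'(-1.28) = -6.12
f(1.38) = 6.43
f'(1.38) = 4.52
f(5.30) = 54.88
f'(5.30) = 20.20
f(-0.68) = 5.60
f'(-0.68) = -3.72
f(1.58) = 7.41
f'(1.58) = 5.32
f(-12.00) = 304.00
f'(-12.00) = -49.00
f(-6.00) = 82.00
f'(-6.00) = -25.00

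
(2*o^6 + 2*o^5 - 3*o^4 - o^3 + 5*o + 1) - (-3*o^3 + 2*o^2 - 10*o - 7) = 2*o^6 + 2*o^5 - 3*o^4 + 2*o^3 - 2*o^2 + 15*o + 8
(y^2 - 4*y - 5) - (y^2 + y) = -5*y - 5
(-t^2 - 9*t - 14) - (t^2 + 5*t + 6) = -2*t^2 - 14*t - 20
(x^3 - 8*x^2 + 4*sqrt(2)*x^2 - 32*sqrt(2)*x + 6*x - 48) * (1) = x^3 - 8*x^2 + 4*sqrt(2)*x^2 - 32*sqrt(2)*x + 6*x - 48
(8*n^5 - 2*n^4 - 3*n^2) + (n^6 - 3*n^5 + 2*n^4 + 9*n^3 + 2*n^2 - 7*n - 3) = n^6 + 5*n^5 + 9*n^3 - n^2 - 7*n - 3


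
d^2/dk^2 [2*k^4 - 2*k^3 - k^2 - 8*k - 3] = 24*k^2 - 12*k - 2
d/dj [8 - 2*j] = -2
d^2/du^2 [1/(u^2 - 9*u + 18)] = 2*(-u^2 + 9*u + (2*u - 9)^2 - 18)/(u^2 - 9*u + 18)^3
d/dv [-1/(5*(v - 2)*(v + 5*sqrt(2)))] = (2*v - 2 + 5*sqrt(2))/(5*(v - 2)^2*(v + 5*sqrt(2))^2)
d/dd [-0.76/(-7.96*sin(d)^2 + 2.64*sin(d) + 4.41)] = (2.0064 - 12.0992*sin(d))*cos(d)/(-7.96*sin(d)^2 + 2.64*sin(d) + 4.41)^2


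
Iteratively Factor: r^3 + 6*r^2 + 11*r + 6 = (r + 3)*(r^2 + 3*r + 2) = (r + 2)*(r + 3)*(r + 1)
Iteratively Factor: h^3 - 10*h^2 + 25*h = (h)*(h^2 - 10*h + 25) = h*(h - 5)*(h - 5)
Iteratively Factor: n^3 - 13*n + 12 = (n + 4)*(n^2 - 4*n + 3) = (n - 1)*(n + 4)*(n - 3)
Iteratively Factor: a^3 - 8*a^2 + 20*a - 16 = (a - 2)*(a^2 - 6*a + 8) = (a - 4)*(a - 2)*(a - 2)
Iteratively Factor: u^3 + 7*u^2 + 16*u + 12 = (u + 2)*(u^2 + 5*u + 6) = (u + 2)^2*(u + 3)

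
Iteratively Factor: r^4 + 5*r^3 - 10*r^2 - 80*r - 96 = (r + 2)*(r^3 + 3*r^2 - 16*r - 48) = (r + 2)*(r + 3)*(r^2 - 16) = (r - 4)*(r + 2)*(r + 3)*(r + 4)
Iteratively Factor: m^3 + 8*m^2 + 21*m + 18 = (m + 2)*(m^2 + 6*m + 9) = (m + 2)*(m + 3)*(m + 3)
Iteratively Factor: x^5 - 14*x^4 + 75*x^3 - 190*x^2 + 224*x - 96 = (x - 4)*(x^4 - 10*x^3 + 35*x^2 - 50*x + 24) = (x - 4)*(x - 2)*(x^3 - 8*x^2 + 19*x - 12) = (x - 4)*(x - 3)*(x - 2)*(x^2 - 5*x + 4) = (x - 4)^2*(x - 3)*(x - 2)*(x - 1)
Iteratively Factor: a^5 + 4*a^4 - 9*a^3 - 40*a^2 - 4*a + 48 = (a + 2)*(a^4 + 2*a^3 - 13*a^2 - 14*a + 24) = (a + 2)^2*(a^3 - 13*a + 12) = (a - 3)*(a + 2)^2*(a^2 + 3*a - 4) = (a - 3)*(a - 1)*(a + 2)^2*(a + 4)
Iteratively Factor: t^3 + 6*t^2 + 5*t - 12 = (t - 1)*(t^2 + 7*t + 12) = (t - 1)*(t + 4)*(t + 3)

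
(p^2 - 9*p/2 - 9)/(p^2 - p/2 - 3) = (p - 6)/(p - 2)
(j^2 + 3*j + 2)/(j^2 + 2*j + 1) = (j + 2)/(j + 1)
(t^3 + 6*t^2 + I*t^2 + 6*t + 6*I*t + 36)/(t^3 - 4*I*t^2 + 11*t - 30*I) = (t + 6)/(t - 5*I)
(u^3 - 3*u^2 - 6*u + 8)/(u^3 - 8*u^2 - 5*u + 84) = (u^2 + u - 2)/(u^2 - 4*u - 21)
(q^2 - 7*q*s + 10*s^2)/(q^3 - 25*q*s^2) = (q - 2*s)/(q*(q + 5*s))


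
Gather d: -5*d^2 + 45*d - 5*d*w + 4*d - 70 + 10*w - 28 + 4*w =-5*d^2 + d*(49 - 5*w) + 14*w - 98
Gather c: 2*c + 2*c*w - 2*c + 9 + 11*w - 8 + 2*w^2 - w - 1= 2*c*w + 2*w^2 + 10*w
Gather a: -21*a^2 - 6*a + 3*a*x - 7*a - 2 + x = -21*a^2 + a*(3*x - 13) + x - 2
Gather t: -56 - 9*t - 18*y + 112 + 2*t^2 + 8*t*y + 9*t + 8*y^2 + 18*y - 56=2*t^2 + 8*t*y + 8*y^2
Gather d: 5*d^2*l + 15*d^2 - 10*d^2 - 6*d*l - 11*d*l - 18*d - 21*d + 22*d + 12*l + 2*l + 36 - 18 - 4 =d^2*(5*l + 5) + d*(-17*l - 17) + 14*l + 14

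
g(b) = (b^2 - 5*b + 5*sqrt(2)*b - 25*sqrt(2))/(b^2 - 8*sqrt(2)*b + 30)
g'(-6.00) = -0.09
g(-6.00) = -0.09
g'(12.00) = -0.48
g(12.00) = 3.49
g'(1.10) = -0.60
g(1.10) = -1.70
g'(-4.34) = -0.12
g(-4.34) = -0.26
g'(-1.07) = -0.26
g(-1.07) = -0.84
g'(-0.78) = -0.29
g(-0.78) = -0.92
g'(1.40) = -0.70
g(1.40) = -1.89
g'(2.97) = -2.49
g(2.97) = -3.91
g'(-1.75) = -0.22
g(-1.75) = -0.68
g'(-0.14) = -0.36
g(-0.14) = -1.13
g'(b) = (-2*b + 8*sqrt(2))*(b^2 - 5*b + 5*sqrt(2)*b - 25*sqrt(2))/(b^2 - 8*sqrt(2)*b + 30)^2 + (2*b - 5 + 5*sqrt(2))/(b^2 - 8*sqrt(2)*b + 30) = (-13*sqrt(2)*b^2 + 5*b^2 + 60*b + 50*sqrt(2)*b - 550 + 150*sqrt(2))/(b^4 - 16*sqrt(2)*b^3 + 188*b^2 - 480*sqrt(2)*b + 900)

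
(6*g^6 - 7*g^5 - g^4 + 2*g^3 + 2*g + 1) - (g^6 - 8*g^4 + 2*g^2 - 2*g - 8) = 5*g^6 - 7*g^5 + 7*g^4 + 2*g^3 - 2*g^2 + 4*g + 9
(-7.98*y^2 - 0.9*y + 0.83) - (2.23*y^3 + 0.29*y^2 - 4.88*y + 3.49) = -2.23*y^3 - 8.27*y^2 + 3.98*y - 2.66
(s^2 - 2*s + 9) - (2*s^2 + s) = -s^2 - 3*s + 9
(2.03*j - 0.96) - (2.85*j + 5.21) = -0.82*j - 6.17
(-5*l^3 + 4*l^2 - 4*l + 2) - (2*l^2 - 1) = -5*l^3 + 2*l^2 - 4*l + 3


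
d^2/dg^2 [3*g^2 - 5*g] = 6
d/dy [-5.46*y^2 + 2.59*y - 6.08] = 2.59 - 10.92*y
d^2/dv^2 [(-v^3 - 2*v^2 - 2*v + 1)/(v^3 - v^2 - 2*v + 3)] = 2*(-3*v^6 - 12*v^5 + 18*v^4 + 25*v^3 + 33*v^2 - 48*v - 23)/(v^9 - 3*v^8 - 3*v^7 + 20*v^6 - 12*v^5 - 39*v^4 + 55*v^3 + 9*v^2 - 54*v + 27)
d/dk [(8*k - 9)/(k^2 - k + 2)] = (8*k^2 - 8*k - (2*k - 1)*(8*k - 9) + 16)/(k^2 - k + 2)^2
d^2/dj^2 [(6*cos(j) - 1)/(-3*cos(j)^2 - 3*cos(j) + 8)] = 6*(162*(1 - cos(2*j))^2*cos(j) - 30*(1 - cos(2*j))^2 + 93*cos(j) - 58*cos(2*j) + 387*cos(3*j) - 36*cos(5*j) - 234)/(6*cos(j) + 3*cos(2*j) - 13)^3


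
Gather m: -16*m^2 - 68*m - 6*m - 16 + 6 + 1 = -16*m^2 - 74*m - 9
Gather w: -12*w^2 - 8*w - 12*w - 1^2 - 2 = -12*w^2 - 20*w - 3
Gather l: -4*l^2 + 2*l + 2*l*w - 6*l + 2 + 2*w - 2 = -4*l^2 + l*(2*w - 4) + 2*w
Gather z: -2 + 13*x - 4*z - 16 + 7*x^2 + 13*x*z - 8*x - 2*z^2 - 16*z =7*x^2 + 5*x - 2*z^2 + z*(13*x - 20) - 18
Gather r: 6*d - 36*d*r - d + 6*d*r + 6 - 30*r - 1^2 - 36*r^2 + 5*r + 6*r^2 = 5*d - 30*r^2 + r*(-30*d - 25) + 5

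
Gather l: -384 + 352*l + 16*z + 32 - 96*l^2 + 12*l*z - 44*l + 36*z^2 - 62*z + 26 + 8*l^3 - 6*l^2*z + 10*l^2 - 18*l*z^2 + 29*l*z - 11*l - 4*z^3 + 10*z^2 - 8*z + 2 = 8*l^3 + l^2*(-6*z - 86) + l*(-18*z^2 + 41*z + 297) - 4*z^3 + 46*z^2 - 54*z - 324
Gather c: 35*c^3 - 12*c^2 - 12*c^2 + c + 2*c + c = 35*c^3 - 24*c^2 + 4*c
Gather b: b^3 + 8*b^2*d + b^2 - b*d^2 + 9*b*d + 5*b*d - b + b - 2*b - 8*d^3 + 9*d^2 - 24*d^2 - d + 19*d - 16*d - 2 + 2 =b^3 + b^2*(8*d + 1) + b*(-d^2 + 14*d - 2) - 8*d^3 - 15*d^2 + 2*d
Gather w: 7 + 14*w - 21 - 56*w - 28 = -42*w - 42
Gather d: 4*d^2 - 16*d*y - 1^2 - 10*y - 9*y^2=4*d^2 - 16*d*y - 9*y^2 - 10*y - 1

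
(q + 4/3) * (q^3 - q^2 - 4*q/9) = q^4 + q^3/3 - 16*q^2/9 - 16*q/27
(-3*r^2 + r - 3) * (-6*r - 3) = 18*r^3 + 3*r^2 + 15*r + 9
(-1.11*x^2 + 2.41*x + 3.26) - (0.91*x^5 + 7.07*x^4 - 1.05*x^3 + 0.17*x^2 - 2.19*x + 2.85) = -0.91*x^5 - 7.07*x^4 + 1.05*x^3 - 1.28*x^2 + 4.6*x + 0.41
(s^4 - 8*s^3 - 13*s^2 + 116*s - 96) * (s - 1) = s^5 - 9*s^4 - 5*s^3 + 129*s^2 - 212*s + 96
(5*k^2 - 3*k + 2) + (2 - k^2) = 4*k^2 - 3*k + 4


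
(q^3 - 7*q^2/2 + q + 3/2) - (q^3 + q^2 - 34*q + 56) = -9*q^2/2 + 35*q - 109/2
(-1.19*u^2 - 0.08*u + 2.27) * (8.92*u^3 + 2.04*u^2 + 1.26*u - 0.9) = -10.6148*u^5 - 3.1412*u^4 + 18.5858*u^3 + 5.601*u^2 + 2.9322*u - 2.043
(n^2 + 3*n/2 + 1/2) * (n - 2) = n^3 - n^2/2 - 5*n/2 - 1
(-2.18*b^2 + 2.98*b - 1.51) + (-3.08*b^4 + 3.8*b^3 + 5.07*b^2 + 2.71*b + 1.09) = -3.08*b^4 + 3.8*b^3 + 2.89*b^2 + 5.69*b - 0.42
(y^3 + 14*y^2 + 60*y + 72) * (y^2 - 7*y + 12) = y^5 + 7*y^4 - 26*y^3 - 180*y^2 + 216*y + 864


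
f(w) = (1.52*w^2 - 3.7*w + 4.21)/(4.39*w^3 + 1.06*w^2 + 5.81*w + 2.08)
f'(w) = (3.04*w - 3.7)/(4.39*w^3 + 1.06*w^2 + 5.81*w + 2.08) + (-13.17*w^2 - 2.12*w - 5.81)*(1.52*w^2 - 3.7*w + 4.21)/(4.39*w^3 + 1.06*w^2 + 5.81*w + 2.08)^2 = (-6.6728*w^4 + 32.486*w^3 - 42.6925*w^2 - 2.602*w - 32.1561)/(19.2721*w^6 + 9.3068*w^5 + 52.1354*w^4 + 30.5796*w^3 + 38.1657*w^2 + 24.1696*w + 4.3264)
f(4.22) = 0.04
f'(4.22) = -0.00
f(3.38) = 0.04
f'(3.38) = -0.00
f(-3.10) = -0.22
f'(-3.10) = -0.11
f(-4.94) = -0.11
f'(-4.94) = -0.03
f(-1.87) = -0.49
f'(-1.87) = -0.41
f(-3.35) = -0.20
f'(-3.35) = -0.09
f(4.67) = 0.04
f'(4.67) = -0.00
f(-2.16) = -0.39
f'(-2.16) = -0.28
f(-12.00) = -0.04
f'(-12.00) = -0.00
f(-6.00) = -0.09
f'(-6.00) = -0.02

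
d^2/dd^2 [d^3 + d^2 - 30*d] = 6*d + 2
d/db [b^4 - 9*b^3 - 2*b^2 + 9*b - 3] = 4*b^3 - 27*b^2 - 4*b + 9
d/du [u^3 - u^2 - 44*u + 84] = 3*u^2 - 2*u - 44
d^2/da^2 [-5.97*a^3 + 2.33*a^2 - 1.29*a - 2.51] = 4.66 - 35.82*a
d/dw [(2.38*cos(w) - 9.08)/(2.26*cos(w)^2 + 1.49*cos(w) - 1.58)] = (5.3788*cos(w)^2 - 41.0416*cos(w) - 9.7688)*sin(w)/(5.1076*cos(w)^4 + 6.7348*cos(w)^3 - 4.9215*cos(w)^2 - 4.7084*cos(w) + 2.4964)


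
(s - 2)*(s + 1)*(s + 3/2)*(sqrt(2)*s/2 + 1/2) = sqrt(2)*s^4/2 + sqrt(2)*s^3/4 + s^3/2 - 7*sqrt(2)*s^2/4 + s^2/4 - 3*sqrt(2)*s/2 - 7*s/4 - 3/2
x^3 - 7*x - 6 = (x - 3)*(x + 1)*(x + 2)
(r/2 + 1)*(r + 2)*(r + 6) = r^3/2 + 5*r^2 + 14*r + 12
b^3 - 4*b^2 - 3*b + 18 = (b - 3)^2*(b + 2)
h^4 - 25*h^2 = h^2*(h - 5)*(h + 5)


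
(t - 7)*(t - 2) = t^2 - 9*t + 14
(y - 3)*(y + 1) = y^2 - 2*y - 3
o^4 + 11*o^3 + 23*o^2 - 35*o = o*(o - 1)*(o + 5)*(o + 7)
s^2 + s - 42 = (s - 6)*(s + 7)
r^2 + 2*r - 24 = (r - 4)*(r + 6)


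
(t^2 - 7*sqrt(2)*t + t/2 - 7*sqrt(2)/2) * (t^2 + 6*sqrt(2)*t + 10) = t^4 - sqrt(2)*t^3 + t^3/2 - 74*t^2 - sqrt(2)*t^2/2 - 70*sqrt(2)*t - 37*t - 35*sqrt(2)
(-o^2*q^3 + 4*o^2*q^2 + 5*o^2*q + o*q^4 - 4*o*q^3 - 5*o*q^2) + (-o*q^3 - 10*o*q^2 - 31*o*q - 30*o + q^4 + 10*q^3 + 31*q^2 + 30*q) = -o^2*q^3 + 4*o^2*q^2 + 5*o^2*q + o*q^4 - 5*o*q^3 - 15*o*q^2 - 31*o*q - 30*o + q^4 + 10*q^3 + 31*q^2 + 30*q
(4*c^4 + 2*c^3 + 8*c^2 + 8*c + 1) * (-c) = -4*c^5 - 2*c^4 - 8*c^3 - 8*c^2 - c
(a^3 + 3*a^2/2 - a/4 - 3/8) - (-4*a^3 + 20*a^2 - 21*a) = 5*a^3 - 37*a^2/2 + 83*a/4 - 3/8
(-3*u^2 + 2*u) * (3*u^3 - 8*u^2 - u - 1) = -9*u^5 + 30*u^4 - 13*u^3 + u^2 - 2*u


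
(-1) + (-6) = -7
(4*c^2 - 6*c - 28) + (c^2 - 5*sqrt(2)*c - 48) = 5*c^2 - 5*sqrt(2)*c - 6*c - 76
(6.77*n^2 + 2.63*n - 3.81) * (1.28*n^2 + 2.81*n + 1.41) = 8.6656*n^4 + 22.3901*n^3 + 12.0592*n^2 - 6.9978*n - 5.3721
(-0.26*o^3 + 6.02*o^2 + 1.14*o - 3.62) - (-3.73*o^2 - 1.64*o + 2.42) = -0.26*o^3 + 9.75*o^2 + 2.78*o - 6.04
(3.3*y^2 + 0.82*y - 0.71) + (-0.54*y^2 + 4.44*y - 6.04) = 2.76*y^2 + 5.26*y - 6.75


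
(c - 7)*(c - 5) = c^2 - 12*c + 35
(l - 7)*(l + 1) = l^2 - 6*l - 7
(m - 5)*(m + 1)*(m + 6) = m^3 + 2*m^2 - 29*m - 30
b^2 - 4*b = b*(b - 4)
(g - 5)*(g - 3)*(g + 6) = g^3 - 2*g^2 - 33*g + 90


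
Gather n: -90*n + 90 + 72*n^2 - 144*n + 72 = 72*n^2 - 234*n + 162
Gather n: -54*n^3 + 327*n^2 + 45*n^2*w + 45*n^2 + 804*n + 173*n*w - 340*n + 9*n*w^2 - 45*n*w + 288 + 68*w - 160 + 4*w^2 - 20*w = -54*n^3 + n^2*(45*w + 372) + n*(9*w^2 + 128*w + 464) + 4*w^2 + 48*w + 128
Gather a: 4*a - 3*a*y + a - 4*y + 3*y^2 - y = a*(5 - 3*y) + 3*y^2 - 5*y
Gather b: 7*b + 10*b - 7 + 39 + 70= 17*b + 102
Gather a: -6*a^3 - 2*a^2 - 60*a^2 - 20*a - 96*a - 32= -6*a^3 - 62*a^2 - 116*a - 32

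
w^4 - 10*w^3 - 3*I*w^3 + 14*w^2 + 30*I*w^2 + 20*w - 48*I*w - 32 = (w - 8)*(w - 2)*(w - 2*I)*(w - I)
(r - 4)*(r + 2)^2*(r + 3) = r^4 + 3*r^3 - 12*r^2 - 52*r - 48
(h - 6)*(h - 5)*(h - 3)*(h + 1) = h^4 - 13*h^3 + 49*h^2 - 27*h - 90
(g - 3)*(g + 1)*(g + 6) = g^3 + 4*g^2 - 15*g - 18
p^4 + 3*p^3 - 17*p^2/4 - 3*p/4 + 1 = (p - 1)*(p - 1/2)*(p + 1/2)*(p + 4)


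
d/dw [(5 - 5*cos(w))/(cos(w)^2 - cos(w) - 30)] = 5*(sin(w)^2 + 2*cos(w) - 32)*sin(w)/(sin(w)^2 + cos(w) + 29)^2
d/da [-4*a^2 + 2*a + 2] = 2 - 8*a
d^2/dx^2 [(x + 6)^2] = 2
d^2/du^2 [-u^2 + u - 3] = -2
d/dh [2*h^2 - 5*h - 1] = 4*h - 5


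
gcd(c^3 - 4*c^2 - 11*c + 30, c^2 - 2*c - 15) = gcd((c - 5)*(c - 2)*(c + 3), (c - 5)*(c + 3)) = c^2 - 2*c - 15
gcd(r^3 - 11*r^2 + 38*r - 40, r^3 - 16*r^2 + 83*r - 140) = r^2 - 9*r + 20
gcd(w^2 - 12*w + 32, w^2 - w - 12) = w - 4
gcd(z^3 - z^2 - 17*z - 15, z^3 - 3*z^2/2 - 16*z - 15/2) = z^2 - 2*z - 15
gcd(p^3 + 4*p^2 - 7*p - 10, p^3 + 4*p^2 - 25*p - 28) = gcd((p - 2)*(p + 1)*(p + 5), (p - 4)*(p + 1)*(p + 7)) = p + 1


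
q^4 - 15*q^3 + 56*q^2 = q^2*(q - 8)*(q - 7)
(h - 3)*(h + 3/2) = h^2 - 3*h/2 - 9/2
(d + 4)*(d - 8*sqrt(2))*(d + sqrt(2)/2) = d^3 - 15*sqrt(2)*d^2/2 + 4*d^2 - 30*sqrt(2)*d - 8*d - 32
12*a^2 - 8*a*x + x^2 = (-6*a + x)*(-2*a + x)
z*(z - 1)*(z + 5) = z^3 + 4*z^2 - 5*z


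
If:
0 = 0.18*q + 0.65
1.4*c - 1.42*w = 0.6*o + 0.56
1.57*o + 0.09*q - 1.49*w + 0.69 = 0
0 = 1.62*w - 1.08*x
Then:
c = 0.947346072186837*x + 0.300363967242948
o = 0.632696390658174*x - 0.232484076433121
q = -3.61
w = 0.666666666666667*x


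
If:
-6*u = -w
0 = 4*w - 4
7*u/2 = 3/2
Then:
No Solution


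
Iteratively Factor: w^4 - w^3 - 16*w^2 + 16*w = (w - 4)*(w^3 + 3*w^2 - 4*w) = (w - 4)*(w + 4)*(w^2 - w) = w*(w - 4)*(w + 4)*(w - 1)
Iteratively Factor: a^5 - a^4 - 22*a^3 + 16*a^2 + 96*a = (a + 2)*(a^4 - 3*a^3 - 16*a^2 + 48*a) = (a - 3)*(a + 2)*(a^3 - 16*a) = (a - 4)*(a - 3)*(a + 2)*(a^2 + 4*a) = a*(a - 4)*(a - 3)*(a + 2)*(a + 4)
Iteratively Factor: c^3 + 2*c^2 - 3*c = (c + 3)*(c^2 - c) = c*(c + 3)*(c - 1)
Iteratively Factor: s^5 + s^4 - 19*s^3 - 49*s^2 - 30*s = (s + 2)*(s^4 - s^3 - 17*s^2 - 15*s) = (s + 1)*(s + 2)*(s^3 - 2*s^2 - 15*s) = (s + 1)*(s + 2)*(s + 3)*(s^2 - 5*s) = (s - 5)*(s + 1)*(s + 2)*(s + 3)*(s)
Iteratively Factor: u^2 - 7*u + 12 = (u - 4)*(u - 3)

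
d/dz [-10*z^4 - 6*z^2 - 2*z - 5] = -40*z^3 - 12*z - 2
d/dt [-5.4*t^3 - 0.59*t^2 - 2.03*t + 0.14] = -16.2*t^2 - 1.18*t - 2.03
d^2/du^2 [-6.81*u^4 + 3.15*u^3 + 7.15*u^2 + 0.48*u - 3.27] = -81.72*u^2 + 18.9*u + 14.3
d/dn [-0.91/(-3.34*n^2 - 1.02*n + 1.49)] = (-6.0788*n - 0.9282)/(3.34*n^2 + 1.02*n - 1.49)^2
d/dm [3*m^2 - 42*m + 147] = 6*m - 42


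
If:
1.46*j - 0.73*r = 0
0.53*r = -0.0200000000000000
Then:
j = -0.02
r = -0.04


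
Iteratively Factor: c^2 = (c)*(c)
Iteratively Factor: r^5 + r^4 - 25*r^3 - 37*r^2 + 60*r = (r - 5)*(r^4 + 6*r^3 + 5*r^2 - 12*r) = (r - 5)*(r - 1)*(r^3 + 7*r^2 + 12*r) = r*(r - 5)*(r - 1)*(r^2 + 7*r + 12) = r*(r - 5)*(r - 1)*(r + 3)*(r + 4)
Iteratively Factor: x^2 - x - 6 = (x - 3)*(x + 2)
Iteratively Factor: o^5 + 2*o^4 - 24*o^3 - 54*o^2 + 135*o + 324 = (o - 4)*(o^4 + 6*o^3 - 54*o - 81) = (o - 4)*(o + 3)*(o^3 + 3*o^2 - 9*o - 27) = (o - 4)*(o + 3)^2*(o^2 - 9) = (o - 4)*(o - 3)*(o + 3)^2*(o + 3)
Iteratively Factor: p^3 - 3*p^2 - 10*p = (p + 2)*(p^2 - 5*p) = (p - 5)*(p + 2)*(p)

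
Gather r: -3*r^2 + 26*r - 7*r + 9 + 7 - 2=-3*r^2 + 19*r + 14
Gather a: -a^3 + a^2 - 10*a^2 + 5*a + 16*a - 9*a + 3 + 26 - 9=-a^3 - 9*a^2 + 12*a + 20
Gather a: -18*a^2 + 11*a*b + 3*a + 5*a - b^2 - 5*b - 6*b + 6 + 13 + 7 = -18*a^2 + a*(11*b + 8) - b^2 - 11*b + 26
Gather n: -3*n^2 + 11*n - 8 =-3*n^2 + 11*n - 8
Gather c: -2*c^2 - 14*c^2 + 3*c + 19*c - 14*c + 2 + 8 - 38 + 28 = -16*c^2 + 8*c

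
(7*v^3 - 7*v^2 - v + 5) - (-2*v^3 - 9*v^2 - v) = 9*v^3 + 2*v^2 + 5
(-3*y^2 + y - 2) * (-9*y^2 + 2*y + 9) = 27*y^4 - 15*y^3 - 7*y^2 + 5*y - 18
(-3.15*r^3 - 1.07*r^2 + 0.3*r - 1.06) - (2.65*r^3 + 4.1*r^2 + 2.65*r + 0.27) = -5.8*r^3 - 5.17*r^2 - 2.35*r - 1.33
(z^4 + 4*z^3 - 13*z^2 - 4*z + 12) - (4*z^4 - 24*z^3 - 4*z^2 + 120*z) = -3*z^4 + 28*z^3 - 9*z^2 - 124*z + 12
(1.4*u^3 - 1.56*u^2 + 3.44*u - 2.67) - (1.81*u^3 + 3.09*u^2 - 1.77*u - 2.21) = -0.41*u^3 - 4.65*u^2 + 5.21*u - 0.46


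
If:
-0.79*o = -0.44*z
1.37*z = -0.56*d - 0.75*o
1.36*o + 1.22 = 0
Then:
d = 5.14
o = -0.90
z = -1.61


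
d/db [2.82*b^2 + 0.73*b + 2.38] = 5.64*b + 0.73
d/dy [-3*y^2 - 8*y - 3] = -6*y - 8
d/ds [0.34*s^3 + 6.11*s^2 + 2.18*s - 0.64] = 1.02*s^2 + 12.22*s + 2.18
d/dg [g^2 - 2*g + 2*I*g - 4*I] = 2*g - 2 + 2*I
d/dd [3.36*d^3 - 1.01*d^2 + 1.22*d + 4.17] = 10.08*d^2 - 2.02*d + 1.22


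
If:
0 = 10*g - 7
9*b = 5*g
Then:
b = 7/18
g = 7/10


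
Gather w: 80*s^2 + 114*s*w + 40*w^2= 80*s^2 + 114*s*w + 40*w^2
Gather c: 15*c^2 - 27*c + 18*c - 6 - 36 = 15*c^2 - 9*c - 42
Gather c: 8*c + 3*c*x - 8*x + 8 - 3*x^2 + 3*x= c*(3*x + 8) - 3*x^2 - 5*x + 8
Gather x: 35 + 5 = 40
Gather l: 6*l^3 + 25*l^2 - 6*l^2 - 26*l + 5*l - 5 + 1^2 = 6*l^3 + 19*l^2 - 21*l - 4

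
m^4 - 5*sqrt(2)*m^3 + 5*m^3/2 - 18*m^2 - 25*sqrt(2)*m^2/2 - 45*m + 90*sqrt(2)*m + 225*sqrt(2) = (m + 5/2)*(m - 5*sqrt(2))*(m - 3*sqrt(2))*(m + 3*sqrt(2))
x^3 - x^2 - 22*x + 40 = (x - 4)*(x - 2)*(x + 5)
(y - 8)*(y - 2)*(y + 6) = y^3 - 4*y^2 - 44*y + 96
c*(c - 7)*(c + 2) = c^3 - 5*c^2 - 14*c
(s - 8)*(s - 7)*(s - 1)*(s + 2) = s^4 - 14*s^3 + 39*s^2 + 86*s - 112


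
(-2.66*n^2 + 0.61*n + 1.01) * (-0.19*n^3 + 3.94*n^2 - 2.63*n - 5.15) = 0.5054*n^5 - 10.5963*n^4 + 9.2073*n^3 + 16.0741*n^2 - 5.7978*n - 5.2015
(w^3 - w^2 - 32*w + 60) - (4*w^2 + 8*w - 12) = w^3 - 5*w^2 - 40*w + 72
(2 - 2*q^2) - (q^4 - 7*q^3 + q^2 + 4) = -q^4 + 7*q^3 - 3*q^2 - 2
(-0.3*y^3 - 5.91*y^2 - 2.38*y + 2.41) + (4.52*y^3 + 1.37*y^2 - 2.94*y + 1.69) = 4.22*y^3 - 4.54*y^2 - 5.32*y + 4.1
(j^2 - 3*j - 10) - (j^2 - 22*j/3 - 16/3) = 13*j/3 - 14/3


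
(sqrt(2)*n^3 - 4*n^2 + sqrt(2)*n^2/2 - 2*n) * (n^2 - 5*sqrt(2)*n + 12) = sqrt(2)*n^5 - 14*n^4 + sqrt(2)*n^4/2 - 7*n^3 + 32*sqrt(2)*n^3 - 48*n^2 + 16*sqrt(2)*n^2 - 24*n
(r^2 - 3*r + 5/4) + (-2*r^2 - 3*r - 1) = -r^2 - 6*r + 1/4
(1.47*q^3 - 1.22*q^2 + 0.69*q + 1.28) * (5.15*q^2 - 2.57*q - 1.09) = 7.5705*q^5 - 10.0609*q^4 + 5.0866*q^3 + 6.1485*q^2 - 4.0417*q - 1.3952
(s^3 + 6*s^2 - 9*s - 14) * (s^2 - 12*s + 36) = s^5 - 6*s^4 - 45*s^3 + 310*s^2 - 156*s - 504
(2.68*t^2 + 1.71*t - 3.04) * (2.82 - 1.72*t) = -4.6096*t^3 + 4.6164*t^2 + 10.051*t - 8.5728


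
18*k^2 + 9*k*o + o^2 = (3*k + o)*(6*k + o)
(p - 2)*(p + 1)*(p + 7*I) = p^3 - p^2 + 7*I*p^2 - 2*p - 7*I*p - 14*I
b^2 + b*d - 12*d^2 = (b - 3*d)*(b + 4*d)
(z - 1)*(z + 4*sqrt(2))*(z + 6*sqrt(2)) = z^3 - z^2 + 10*sqrt(2)*z^2 - 10*sqrt(2)*z + 48*z - 48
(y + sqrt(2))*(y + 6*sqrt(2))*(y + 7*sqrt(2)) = y^3 + 14*sqrt(2)*y^2 + 110*y + 84*sqrt(2)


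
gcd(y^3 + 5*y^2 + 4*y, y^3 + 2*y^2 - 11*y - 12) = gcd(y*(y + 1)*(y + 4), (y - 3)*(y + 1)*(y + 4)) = y^2 + 5*y + 4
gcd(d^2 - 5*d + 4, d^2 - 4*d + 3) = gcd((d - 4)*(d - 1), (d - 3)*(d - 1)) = d - 1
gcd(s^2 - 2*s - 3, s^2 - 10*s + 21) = s - 3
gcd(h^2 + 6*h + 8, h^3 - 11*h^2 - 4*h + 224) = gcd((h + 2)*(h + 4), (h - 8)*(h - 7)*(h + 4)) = h + 4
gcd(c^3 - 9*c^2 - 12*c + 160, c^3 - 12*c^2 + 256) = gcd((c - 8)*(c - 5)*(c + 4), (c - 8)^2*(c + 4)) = c^2 - 4*c - 32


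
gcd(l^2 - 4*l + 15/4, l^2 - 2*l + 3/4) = l - 3/2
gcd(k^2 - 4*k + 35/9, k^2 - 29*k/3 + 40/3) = k - 5/3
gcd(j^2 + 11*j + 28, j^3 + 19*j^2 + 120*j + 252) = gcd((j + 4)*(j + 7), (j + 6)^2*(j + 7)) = j + 7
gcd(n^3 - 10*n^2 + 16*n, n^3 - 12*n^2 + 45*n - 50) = n - 2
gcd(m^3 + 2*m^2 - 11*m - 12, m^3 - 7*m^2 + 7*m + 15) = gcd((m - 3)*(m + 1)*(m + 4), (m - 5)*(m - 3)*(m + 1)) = m^2 - 2*m - 3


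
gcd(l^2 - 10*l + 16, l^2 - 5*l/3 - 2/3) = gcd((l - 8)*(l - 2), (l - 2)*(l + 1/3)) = l - 2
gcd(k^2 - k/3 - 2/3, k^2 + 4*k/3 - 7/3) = k - 1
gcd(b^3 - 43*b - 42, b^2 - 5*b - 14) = b - 7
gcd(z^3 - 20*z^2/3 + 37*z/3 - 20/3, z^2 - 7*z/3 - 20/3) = z - 4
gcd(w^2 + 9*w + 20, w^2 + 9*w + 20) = w^2 + 9*w + 20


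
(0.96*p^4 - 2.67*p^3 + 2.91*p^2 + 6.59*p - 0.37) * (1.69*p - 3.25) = 1.6224*p^5 - 7.6323*p^4 + 13.5954*p^3 + 1.6796*p^2 - 22.0428*p + 1.2025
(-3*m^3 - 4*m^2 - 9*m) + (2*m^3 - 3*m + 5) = -m^3 - 4*m^2 - 12*m + 5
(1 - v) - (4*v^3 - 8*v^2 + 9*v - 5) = -4*v^3 + 8*v^2 - 10*v + 6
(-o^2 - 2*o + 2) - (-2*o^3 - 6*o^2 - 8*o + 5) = 2*o^3 + 5*o^2 + 6*o - 3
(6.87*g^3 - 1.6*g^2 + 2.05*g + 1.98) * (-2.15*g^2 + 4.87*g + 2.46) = -14.7705*g^5 + 36.8969*g^4 + 4.7007*g^3 + 1.7905*g^2 + 14.6856*g + 4.8708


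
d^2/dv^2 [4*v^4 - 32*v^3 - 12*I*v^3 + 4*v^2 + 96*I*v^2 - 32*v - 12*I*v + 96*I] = 48*v^2 + v*(-192 - 72*I) + 8 + 192*I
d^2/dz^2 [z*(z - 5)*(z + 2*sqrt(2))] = 6*z - 10 + 4*sqrt(2)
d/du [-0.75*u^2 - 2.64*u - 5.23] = -1.5*u - 2.64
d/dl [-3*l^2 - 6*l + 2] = -6*l - 6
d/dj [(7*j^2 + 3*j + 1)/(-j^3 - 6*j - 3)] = (-(14*j + 3)*(j^3 + 6*j + 3) + 3*(j^2 + 2)*(7*j^2 + 3*j + 1))/(j^3 + 6*j + 3)^2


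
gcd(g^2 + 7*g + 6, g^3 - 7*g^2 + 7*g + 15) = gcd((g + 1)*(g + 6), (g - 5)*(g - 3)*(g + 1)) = g + 1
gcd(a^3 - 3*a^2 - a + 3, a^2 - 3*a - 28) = 1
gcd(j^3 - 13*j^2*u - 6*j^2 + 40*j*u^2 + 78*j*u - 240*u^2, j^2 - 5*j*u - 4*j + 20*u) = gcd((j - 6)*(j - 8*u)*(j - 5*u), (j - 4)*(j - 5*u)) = -j + 5*u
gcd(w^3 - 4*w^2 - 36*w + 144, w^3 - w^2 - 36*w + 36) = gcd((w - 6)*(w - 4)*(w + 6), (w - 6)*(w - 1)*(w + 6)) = w^2 - 36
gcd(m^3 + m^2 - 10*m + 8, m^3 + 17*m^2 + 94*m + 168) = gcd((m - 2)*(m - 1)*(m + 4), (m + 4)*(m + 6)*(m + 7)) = m + 4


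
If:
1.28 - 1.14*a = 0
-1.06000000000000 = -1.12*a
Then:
No Solution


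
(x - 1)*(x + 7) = x^2 + 6*x - 7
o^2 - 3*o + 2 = (o - 2)*(o - 1)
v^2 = v^2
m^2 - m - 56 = (m - 8)*(m + 7)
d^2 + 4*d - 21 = (d - 3)*(d + 7)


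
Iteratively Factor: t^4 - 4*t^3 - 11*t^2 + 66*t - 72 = (t - 2)*(t^3 - 2*t^2 - 15*t + 36) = (t - 3)*(t - 2)*(t^2 + t - 12) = (t - 3)^2*(t - 2)*(t + 4)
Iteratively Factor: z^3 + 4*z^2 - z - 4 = (z + 1)*(z^2 + 3*z - 4) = (z + 1)*(z + 4)*(z - 1)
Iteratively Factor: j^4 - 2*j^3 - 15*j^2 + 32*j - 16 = (j - 4)*(j^3 + 2*j^2 - 7*j + 4) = (j - 4)*(j + 4)*(j^2 - 2*j + 1) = (j - 4)*(j - 1)*(j + 4)*(j - 1)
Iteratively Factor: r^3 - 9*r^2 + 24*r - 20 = (r - 2)*(r^2 - 7*r + 10) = (r - 2)^2*(r - 5)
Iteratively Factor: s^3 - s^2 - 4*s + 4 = (s + 2)*(s^2 - 3*s + 2) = (s - 2)*(s + 2)*(s - 1)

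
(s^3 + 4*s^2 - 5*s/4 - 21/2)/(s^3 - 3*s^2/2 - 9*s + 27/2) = (s^2 + 11*s/2 + 7)/(s^2 - 9)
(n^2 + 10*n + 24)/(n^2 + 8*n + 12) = (n + 4)/(n + 2)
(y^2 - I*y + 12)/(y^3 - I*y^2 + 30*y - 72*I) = (y + 3*I)/(y^2 + 3*I*y + 18)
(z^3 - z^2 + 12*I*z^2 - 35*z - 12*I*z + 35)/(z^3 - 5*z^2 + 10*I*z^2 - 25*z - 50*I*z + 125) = (z^2 + z*(-1 + 7*I) - 7*I)/(z^2 + 5*z*(-1 + I) - 25*I)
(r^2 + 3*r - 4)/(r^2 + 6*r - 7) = (r + 4)/(r + 7)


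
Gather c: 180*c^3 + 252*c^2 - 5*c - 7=180*c^3 + 252*c^2 - 5*c - 7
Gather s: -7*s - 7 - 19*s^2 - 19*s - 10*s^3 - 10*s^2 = -10*s^3 - 29*s^2 - 26*s - 7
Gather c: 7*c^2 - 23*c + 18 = 7*c^2 - 23*c + 18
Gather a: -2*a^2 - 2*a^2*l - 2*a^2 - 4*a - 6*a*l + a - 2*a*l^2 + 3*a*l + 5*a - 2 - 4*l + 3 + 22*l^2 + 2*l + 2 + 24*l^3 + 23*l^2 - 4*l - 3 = a^2*(-2*l - 4) + a*(-2*l^2 - 3*l + 2) + 24*l^3 + 45*l^2 - 6*l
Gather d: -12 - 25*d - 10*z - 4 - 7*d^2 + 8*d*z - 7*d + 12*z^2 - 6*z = -7*d^2 + d*(8*z - 32) + 12*z^2 - 16*z - 16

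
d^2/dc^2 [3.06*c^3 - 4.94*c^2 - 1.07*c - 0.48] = 18.36*c - 9.88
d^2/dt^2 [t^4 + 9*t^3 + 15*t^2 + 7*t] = 12*t^2 + 54*t + 30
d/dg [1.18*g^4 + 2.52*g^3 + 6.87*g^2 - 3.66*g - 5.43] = 4.72*g^3 + 7.56*g^2 + 13.74*g - 3.66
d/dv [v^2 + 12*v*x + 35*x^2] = 2*v + 12*x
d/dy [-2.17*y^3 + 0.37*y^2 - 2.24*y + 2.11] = -6.51*y^2 + 0.74*y - 2.24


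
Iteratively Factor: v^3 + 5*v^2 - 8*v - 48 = (v - 3)*(v^2 + 8*v + 16) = (v - 3)*(v + 4)*(v + 4)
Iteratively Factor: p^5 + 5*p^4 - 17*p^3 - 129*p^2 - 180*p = (p + 4)*(p^4 + p^3 - 21*p^2 - 45*p) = p*(p + 4)*(p^3 + p^2 - 21*p - 45) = p*(p + 3)*(p + 4)*(p^2 - 2*p - 15) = p*(p - 5)*(p + 3)*(p + 4)*(p + 3)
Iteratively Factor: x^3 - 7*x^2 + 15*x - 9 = (x - 3)*(x^2 - 4*x + 3) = (x - 3)^2*(x - 1)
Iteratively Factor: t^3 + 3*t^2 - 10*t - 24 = (t + 4)*(t^2 - t - 6) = (t - 3)*(t + 4)*(t + 2)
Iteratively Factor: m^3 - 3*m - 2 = (m + 1)*(m^2 - m - 2) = (m + 1)^2*(m - 2)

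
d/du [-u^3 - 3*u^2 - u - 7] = -3*u^2 - 6*u - 1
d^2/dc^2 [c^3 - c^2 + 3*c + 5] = 6*c - 2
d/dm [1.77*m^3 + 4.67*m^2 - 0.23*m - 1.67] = 5.31*m^2 + 9.34*m - 0.23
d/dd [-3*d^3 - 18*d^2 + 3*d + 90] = -9*d^2 - 36*d + 3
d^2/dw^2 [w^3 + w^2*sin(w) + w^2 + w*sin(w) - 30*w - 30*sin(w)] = -w^2*sin(w) - w*sin(w) + 4*w*cos(w) + 6*w + 32*sin(w) + 2*cos(w) + 2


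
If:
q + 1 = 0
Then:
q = -1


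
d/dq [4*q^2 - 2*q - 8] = 8*q - 2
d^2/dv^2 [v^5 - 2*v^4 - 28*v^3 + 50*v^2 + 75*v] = 20*v^3 - 24*v^2 - 168*v + 100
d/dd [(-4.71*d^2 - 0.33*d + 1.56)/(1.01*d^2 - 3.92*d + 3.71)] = (18.7965*d^2 - 38.0994*d + 4.8909)/(1.0201*d^4 - 7.9184*d^3 + 22.8606*d^2 - 29.0864*d + 13.7641)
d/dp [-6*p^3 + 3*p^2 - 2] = 6*p*(1 - 3*p)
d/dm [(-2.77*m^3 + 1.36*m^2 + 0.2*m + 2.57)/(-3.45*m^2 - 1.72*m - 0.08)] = (9.5565*m^4 + 9.5288*m^3 - 0.9844*m^2 + 17.5154*m + 4.4044)/(11.9025*m^4 + 11.868*m^3 + 3.5104*m^2 + 0.2752*m + 0.0064)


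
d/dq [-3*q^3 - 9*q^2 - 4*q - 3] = -9*q^2 - 18*q - 4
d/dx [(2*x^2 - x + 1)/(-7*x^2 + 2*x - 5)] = 3*(-x^2 - 2*x + 1)/(49*x^4 - 28*x^3 + 74*x^2 - 20*x + 25)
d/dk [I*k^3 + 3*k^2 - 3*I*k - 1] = 3*I*k^2 + 6*k - 3*I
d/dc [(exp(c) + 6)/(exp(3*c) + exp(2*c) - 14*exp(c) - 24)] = (-(exp(c) + 6)*(3*exp(2*c) + 2*exp(c) - 14) + exp(3*c) + exp(2*c) - 14*exp(c) - 24)*exp(c)/(exp(3*c) + exp(2*c) - 14*exp(c) - 24)^2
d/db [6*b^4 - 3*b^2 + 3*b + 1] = 24*b^3 - 6*b + 3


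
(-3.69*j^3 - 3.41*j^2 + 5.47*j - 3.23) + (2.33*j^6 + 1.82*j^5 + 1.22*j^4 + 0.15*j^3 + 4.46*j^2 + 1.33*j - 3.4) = 2.33*j^6 + 1.82*j^5 + 1.22*j^4 - 3.54*j^3 + 1.05*j^2 + 6.8*j - 6.63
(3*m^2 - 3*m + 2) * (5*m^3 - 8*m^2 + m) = 15*m^5 - 39*m^4 + 37*m^3 - 19*m^2 + 2*m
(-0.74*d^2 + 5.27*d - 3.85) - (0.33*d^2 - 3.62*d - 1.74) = -1.07*d^2 + 8.89*d - 2.11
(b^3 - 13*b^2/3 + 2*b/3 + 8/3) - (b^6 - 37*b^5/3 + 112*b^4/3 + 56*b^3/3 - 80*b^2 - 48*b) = -b^6 + 37*b^5/3 - 112*b^4/3 - 53*b^3/3 + 227*b^2/3 + 146*b/3 + 8/3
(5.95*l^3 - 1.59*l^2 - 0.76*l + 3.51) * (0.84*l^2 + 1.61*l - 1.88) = 4.998*l^5 + 8.2439*l^4 - 14.3843*l^3 + 4.714*l^2 + 7.0799*l - 6.5988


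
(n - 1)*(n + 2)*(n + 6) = n^3 + 7*n^2 + 4*n - 12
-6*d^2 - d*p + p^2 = (-3*d + p)*(2*d + p)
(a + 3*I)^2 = a^2 + 6*I*a - 9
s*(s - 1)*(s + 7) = s^3 + 6*s^2 - 7*s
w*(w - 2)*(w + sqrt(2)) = w^3 - 2*w^2 + sqrt(2)*w^2 - 2*sqrt(2)*w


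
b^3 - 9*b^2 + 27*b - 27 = (b - 3)^3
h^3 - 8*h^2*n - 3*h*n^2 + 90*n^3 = (h - 6*n)*(h - 5*n)*(h + 3*n)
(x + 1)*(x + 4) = x^2 + 5*x + 4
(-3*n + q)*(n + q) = -3*n^2 - 2*n*q + q^2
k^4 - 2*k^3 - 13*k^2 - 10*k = k*(k - 5)*(k + 1)*(k + 2)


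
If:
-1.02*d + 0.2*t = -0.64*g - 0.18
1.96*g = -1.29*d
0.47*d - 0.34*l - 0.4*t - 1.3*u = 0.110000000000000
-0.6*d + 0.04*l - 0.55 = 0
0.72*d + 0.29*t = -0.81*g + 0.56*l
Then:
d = -1.30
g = 0.86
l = -5.75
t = -10.27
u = 4.11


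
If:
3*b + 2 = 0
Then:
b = -2/3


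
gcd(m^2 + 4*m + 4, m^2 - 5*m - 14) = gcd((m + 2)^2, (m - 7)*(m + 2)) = m + 2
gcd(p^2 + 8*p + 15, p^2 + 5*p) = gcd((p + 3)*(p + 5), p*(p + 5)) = p + 5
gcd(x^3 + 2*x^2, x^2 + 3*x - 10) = 1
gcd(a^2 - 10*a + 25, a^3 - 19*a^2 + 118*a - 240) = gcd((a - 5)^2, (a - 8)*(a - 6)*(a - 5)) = a - 5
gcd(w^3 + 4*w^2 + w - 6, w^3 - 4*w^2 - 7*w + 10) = w^2 + w - 2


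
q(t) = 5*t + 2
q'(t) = 5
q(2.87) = 16.35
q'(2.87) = 5.00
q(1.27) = 8.35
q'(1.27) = 5.00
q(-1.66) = -6.30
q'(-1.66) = 5.00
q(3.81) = 21.05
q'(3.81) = 5.00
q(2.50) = 14.50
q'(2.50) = 5.00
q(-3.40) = -15.00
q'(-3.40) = 5.00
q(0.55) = 4.75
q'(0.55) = 5.00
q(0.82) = 6.10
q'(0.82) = 5.00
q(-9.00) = -43.00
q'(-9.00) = 5.00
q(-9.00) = -43.00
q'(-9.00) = 5.00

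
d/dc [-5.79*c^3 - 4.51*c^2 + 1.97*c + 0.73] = -17.37*c^2 - 9.02*c + 1.97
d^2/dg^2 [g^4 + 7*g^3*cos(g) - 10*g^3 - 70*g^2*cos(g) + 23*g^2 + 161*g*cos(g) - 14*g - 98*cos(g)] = -7*g^3*cos(g) - 42*g^2*sin(g) + 70*g^2*cos(g) + 12*g^2 + 280*g*sin(g) - 119*g*cos(g) - 60*g - 322*sin(g) - 42*cos(g) + 46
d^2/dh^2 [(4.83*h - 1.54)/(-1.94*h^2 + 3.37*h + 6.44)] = ((3.88*h - 3.37)*(4.83*h - 1.54)*(7.76*h - 6.74) + (56.2212*h - 38.5294)*(-1.94*h^2 + 3.37*h + 6.44))/(-1.94*h^2 + 3.37*h + 6.44)^3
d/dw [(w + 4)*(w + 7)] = 2*w + 11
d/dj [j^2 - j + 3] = 2*j - 1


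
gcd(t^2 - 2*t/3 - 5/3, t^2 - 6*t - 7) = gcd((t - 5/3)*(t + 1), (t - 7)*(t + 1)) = t + 1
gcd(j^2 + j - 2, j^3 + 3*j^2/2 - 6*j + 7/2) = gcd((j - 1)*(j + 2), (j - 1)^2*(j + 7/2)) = j - 1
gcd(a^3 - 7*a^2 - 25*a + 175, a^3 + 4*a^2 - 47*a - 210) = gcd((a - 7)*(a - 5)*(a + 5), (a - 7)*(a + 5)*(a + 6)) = a^2 - 2*a - 35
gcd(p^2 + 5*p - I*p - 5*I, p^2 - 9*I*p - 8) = p - I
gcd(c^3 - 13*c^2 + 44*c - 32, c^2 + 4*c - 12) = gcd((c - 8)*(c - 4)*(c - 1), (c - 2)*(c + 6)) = 1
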